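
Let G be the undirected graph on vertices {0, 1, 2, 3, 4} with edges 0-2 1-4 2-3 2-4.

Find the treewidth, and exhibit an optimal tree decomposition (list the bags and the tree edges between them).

Treewidth 1.
One such decomposition:
Bags: B1 = {2, 4}  B2 = {0, 2}  B3 = {2, 3}  B4 = {1, 4}
Tree: B1–B2, B1–B3, B1–B4

Each bag holds 2 vertices, so the decomposition has width 1, which upper-bounds the treewidth. Any graph with an edge has treewidth ≥ 1, and G has the edge 2–4. The upper and lower bounds meet at 1, so that is the treewidth.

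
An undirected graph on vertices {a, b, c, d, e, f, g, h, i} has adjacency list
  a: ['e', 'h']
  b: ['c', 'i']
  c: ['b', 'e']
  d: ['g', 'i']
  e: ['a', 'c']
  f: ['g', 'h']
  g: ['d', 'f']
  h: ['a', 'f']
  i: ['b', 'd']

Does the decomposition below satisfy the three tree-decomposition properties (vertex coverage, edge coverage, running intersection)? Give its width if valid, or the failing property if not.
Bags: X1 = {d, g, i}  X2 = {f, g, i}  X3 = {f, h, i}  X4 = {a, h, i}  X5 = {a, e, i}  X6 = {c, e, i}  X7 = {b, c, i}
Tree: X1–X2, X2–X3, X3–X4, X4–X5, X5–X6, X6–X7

Vertex coverage: the bags together contain {a, b, c, d, e, f, g, h, i}, the full vertex set. Edge coverage: each edge of G has both endpoints in at least one bag. Running intersection: for every vertex, the bags containing it form a connected subtree. All three properties hold, so this is a valid tree decomposition of width max|bag| − 1 = 2, and hence tw(G) ≤ 2.

Yes; width 2.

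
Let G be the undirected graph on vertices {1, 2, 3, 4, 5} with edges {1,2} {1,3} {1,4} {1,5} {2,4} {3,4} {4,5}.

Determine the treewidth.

2

A width-2 tree decomposition is:
Bags: B1 = {1, 4, 5}  B2 = {1, 3, 4}  B3 = {1, 2, 4}
Tree: B1–B2, B2–B3
Every bag has size at most 3, so the width is 3 − 1 = 2 and tw(G) ≤ 2. Conversely, {1, 2, 4} is a clique of size 3, and the vertices of any clique must share a bag in every tree decomposition; so some bag has ≥ 3 vertices and tw(G) ≥ 2. Combining the bounds, tw(G) = 2.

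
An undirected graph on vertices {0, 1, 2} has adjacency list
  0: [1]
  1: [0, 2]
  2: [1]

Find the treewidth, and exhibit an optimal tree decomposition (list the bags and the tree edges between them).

Each bag holds 2 vertices, so the decomposition has width 1, which upper-bounds the treewidth. Any graph with an edge has treewidth ≥ 1, and G has the edge 2–1. The upper and lower bounds meet at 1, so that is the treewidth.

Treewidth 1.
One optimal decomposition is:
Bags: B1 = {1, 2}  B2 = {0, 1}
Tree: B1–B2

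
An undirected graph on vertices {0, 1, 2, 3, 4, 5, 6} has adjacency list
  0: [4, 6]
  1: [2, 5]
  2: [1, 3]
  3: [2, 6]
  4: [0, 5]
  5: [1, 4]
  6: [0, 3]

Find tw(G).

A width-2 tree decomposition is:
Bags: B1 = {1, 4, 5}  B2 = {1, 2, 4}  B3 = {2, 3, 4}  B4 = {3, 4, 6}  B5 = {0, 4, 6}
Tree: B1–B2, B2–B3, B3–B4, B4–B5
Each bag holds 3 vertices, so the decomposition has width 2, which upper-bounds the treewidth. For the lower bound, G contains the cycle 4–5–1–2–3–6–0–4, so G is not a forest; only forests have treewidth ≤ 1, hence tw(G) ≥ 2. Combining the bounds, tw(G) = 2.

2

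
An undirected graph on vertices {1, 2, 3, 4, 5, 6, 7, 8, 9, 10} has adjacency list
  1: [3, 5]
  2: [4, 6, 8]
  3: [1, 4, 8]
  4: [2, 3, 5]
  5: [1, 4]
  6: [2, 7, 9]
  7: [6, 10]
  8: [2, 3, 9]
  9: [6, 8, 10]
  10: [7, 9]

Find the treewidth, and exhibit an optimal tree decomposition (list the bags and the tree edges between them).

Treewidth 2.
One optimal decomposition is:
Bags: B1 = {1, 3, 5}  B2 = {3, 4, 5}  B3 = {3, 4, 8}  B4 = {2, 4, 8}  B5 = {2, 8, 9}  B6 = {2, 6, 9}  B7 = {6, 9, 10}  B8 = {6, 7, 10}
Tree: B1–B2, B2–B3, B3–B4, B4–B5, B5–B6, B6–B7, B7–B8

Each bag holds 3 vertices, so the decomposition has width 2, which upper-bounds the treewidth. The edges 1–5–4–3–1 form a cycle, so G is not a tree and its treewidth is at least 2. Combining the bounds, tw(G) = 2.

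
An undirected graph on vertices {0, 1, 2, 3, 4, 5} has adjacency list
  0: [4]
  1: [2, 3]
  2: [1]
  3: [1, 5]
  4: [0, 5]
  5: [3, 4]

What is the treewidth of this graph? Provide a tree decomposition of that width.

Every bag has size at most 2, so the width is 2 − 1 = 1 and tw(G) ≤ 1. G has an edge, so its treewidth is at least 1. Hence tw(G) = 1 exactly.

Treewidth 1.
One such decomposition:
Bags: B1 = {0, 4}  B2 = {4, 5}  B3 = {3, 5}  B4 = {1, 3}  B5 = {1, 2}
Tree: B1–B2, B2–B3, B3–B4, B4–B5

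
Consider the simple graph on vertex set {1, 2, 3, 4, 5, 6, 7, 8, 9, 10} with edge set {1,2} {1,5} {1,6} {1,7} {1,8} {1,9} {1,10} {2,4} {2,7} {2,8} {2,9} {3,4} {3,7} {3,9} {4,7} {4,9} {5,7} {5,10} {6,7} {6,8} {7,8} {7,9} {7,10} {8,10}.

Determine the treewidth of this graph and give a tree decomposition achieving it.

The largest bag has 4 vertices, giving width 3; this decomposition certifies tw(G) ≤ 3. Conversely, {1, 2, 7, 8} is a clique of size 4, and the vertices of any clique must share a bag in every tree decomposition; so some bag has ≥ 4 vertices and tw(G) ≥ 3. The upper and lower bounds meet at 3, so that is the treewidth.

Treewidth 3.
Bags: B1 = {1, 2, 7, 8}  B2 = {1, 2, 7, 9}  B3 = {2, 4, 7, 9}  B4 = {1, 6, 7, 8}  B5 = {1, 7, 8, 10}  B6 = {1, 5, 7, 10}  B7 = {3, 4, 7, 9}
Tree: B1–B2, B2–B3, B1–B4, B1–B5, B5–B6, B3–B7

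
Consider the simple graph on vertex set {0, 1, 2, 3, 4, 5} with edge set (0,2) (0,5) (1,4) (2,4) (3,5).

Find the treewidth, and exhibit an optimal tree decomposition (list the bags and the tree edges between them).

Treewidth 1.
Bags: B1 = {1, 4}  B2 = {2, 4}  B3 = {0, 2}  B4 = {0, 5}  B5 = {3, 5}
Tree: B1–B2, B2–B3, B3–B4, B4–B5

The largest bag has 2 vertices, giving width 1; this decomposition certifies tw(G) ≤ 1. G has an edge, so its treewidth is at least 1. Hence tw(G) = 1 exactly.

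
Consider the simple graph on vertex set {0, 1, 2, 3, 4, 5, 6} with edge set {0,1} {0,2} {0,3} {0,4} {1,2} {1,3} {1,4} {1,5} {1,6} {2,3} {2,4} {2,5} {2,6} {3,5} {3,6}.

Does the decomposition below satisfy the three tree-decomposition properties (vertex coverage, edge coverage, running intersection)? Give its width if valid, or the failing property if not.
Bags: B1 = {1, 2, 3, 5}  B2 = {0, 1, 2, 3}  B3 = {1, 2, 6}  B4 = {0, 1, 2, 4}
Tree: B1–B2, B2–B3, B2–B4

No — edge (3,6) lies in no bag.

A tree decomposition must satisfy three properties: every vertex lies in some bag; for every edge, both endpoints lie together in some bag; and for every vertex, the bags containing it form a connected subtree. Here edge (3,6) lies in no bag, so the decomposition is invalid.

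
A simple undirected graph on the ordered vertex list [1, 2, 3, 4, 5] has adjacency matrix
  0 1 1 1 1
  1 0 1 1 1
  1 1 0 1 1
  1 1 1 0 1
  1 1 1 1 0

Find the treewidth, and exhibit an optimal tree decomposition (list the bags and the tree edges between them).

With just one bag of size 5, the width is 5 − 1 = 4, so tw(G) ≤ 4. For the lower bound, the 5 vertices {1, 2, 3, 4, 5} are pairwise adjacent, and any tree decomposition puts a clique entirely inside one bag — forcing width ≥ 4. Combining the bounds, tw(G) = 4.

Treewidth 4.
One such decomposition:
Bags: B1 = {1, 2, 3, 4, 5}
Tree: (single bag)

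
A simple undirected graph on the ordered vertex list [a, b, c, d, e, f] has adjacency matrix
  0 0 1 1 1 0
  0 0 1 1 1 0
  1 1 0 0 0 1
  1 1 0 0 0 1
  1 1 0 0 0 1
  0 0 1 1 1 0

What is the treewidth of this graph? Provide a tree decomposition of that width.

Treewidth 3.
One optimal decomposition is:
Bags: B1 = {a, b, e, f}  B2 = {a, b, c, f}  B3 = {a, b, d, f}
Tree: B1–B2, B2–B3

The largest bag has 4 vertices, giving width 3; this decomposition certifies tw(G) ≤ 3. For the lower bound: the 4 vertex sets {b,e}, {a,c}, {f}, {d} are disjoint, each induces a connected subgraph, and every pair is joined by at least one edge of G. Contracting each set to a single vertex therefore yields K_{4} as a minor, and since treewidth is minor-monotone, tw(G) ≥ tw(K_{4}) = 3. Hence tw(G) = 3 exactly.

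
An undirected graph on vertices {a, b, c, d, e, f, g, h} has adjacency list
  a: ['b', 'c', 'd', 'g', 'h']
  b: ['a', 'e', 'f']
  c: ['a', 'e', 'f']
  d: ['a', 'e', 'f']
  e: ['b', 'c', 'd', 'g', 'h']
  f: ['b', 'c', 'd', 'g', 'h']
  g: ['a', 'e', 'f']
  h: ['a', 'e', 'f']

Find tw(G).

3

A width-3 tree decomposition is:
Bags: B1 = {a, c, e, f}  B2 = {a, b, e, f}  B3 = {a, e, f, g}  B4 = {a, e, f, h}  B5 = {a, d, e, f}
Tree: B1–B2, B2–B3, B3–B4, B4–B5
The largest bag has 4 vertices, giving width 3; this decomposition certifies tw(G) ≤ 3. For the lower bound: the 4 vertex sets {c,e}, {a,b}, {f}, {g} are disjoint, each induces a connected subgraph, and every pair is joined by at least one edge of G. Contracting each set to a single vertex therefore yields K_{4} as a minor, and since treewidth is minor-monotone, tw(G) ≥ tw(K_{4}) = 3. The upper and lower bounds meet at 3, so that is the treewidth.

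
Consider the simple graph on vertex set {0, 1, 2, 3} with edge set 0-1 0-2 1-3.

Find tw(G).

A width-1 tree decomposition is:
Bags: B1 = {0, 2}  B2 = {0, 1}  B3 = {1, 3}
Tree: B1–B2, B2–B3
Every bag has size at most 2, so the width is 2 − 1 = 1 and tw(G) ≤ 1. G has an edge, so its treewidth is at least 1. Therefore the treewidth is 1.

1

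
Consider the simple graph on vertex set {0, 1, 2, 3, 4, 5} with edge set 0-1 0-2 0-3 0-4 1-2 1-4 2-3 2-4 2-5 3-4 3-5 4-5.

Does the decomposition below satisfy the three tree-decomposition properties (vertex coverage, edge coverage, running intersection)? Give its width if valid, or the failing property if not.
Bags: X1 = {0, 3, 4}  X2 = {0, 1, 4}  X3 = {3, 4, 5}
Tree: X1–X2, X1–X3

No — vertex 2 appears in no bag.

A tree decomposition must satisfy three properties: every vertex lies in some bag; for every edge, both endpoints lie together in some bag; and for every vertex, the bags containing it form a connected subtree. Here vertex 2 appears in no bag, so the decomposition is invalid.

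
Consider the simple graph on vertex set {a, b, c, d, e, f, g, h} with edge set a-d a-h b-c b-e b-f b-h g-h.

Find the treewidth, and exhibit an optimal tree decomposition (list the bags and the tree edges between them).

Every bag has size at most 2, so the width is 2 − 1 = 1 and tw(G) ≤ 1. Any graph with an edge has treewidth ≥ 1, and G has the edge h–b. Therefore the treewidth is 1.

Treewidth 1.
One optimal decomposition is:
Bags: B1 = {b, h}  B2 = {b, c}  B3 = {a, h}  B4 = {g, h}  B5 = {b, f}  B6 = {b, e}  B7 = {a, d}
Tree: B1–B2, B1–B3, B3–B4, B1–B5, B2–B6, B3–B7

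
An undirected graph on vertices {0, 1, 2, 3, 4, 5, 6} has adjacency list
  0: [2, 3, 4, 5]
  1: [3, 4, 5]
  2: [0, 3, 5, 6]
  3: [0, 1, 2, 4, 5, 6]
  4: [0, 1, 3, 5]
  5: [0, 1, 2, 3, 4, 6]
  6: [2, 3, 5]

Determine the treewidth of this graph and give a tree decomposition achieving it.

Treewidth 3.
Bags: B1 = {0, 3, 4, 5}  B2 = {1, 3, 4, 5}  B3 = {0, 2, 3, 5}  B4 = {2, 3, 5, 6}
Tree: B1–B2, B1–B3, B3–B4

The largest bag has 4 vertices, giving width 3; this decomposition certifies tw(G) ≤ 3. Conversely, {0, 2, 3, 5} is a clique of size 4, and the vertices of any clique must share a bag in every tree decomposition; so some bag has ≥ 4 vertices and tw(G) ≥ 3. Combining the bounds, tw(G) = 3.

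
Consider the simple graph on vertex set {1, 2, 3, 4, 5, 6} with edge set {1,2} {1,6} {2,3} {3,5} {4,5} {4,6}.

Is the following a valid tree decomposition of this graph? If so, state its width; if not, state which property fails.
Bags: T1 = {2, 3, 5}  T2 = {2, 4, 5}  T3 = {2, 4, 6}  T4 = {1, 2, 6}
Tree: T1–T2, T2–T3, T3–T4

Vertex coverage: the bags together contain {1, 2, 3, 4, 5, 6}, the full vertex set. Edge coverage: each edge of G has both endpoints in at least one bag. Running intersection: for every vertex, the bags containing it form a connected subtree. All three properties hold, so this is a valid tree decomposition of width max|bag| − 1 = 2, and hence tw(G) ≤ 2.

Yes; width 2.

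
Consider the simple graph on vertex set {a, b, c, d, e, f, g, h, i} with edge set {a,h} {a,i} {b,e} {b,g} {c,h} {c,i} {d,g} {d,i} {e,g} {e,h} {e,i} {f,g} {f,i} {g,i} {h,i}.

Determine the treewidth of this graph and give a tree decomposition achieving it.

Each bag holds 3 vertices, so the decomposition has width 2, which upper-bounds the treewidth. For the lower bound, the 3 vertices {b, e, g} are pairwise adjacent, and any tree decomposition puts a clique entirely inside one bag — forcing width ≥ 2. Hence tw(G) = 2 exactly.

Treewidth 2.
One optimal decomposition is:
Bags: B1 = {e, h, i}  B2 = {e, g, i}  B3 = {a, h, i}  B4 = {b, e, g}  B5 = {d, g, i}  B6 = {f, g, i}  B7 = {c, h, i}
Tree: B1–B2, B1–B3, B2–B4, B2–B5, B5–B6, B1–B7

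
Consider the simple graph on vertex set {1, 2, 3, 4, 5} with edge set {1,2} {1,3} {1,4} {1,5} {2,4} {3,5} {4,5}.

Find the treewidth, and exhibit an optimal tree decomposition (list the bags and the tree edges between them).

Every bag has size at most 3, so the width is 3 − 1 = 2 and tw(G) ≤ 2. On the other hand G contains the 3-clique {1, 3, 5}. A clique must lie in a single bag of any decomposition, so no decomposition can have width below 2. Therefore the treewidth is 2.

Treewidth 2.
One optimal decomposition is:
Bags: B1 = {1, 4, 5}  B2 = {1, 3, 5}  B3 = {1, 2, 4}
Tree: B1–B2, B1–B3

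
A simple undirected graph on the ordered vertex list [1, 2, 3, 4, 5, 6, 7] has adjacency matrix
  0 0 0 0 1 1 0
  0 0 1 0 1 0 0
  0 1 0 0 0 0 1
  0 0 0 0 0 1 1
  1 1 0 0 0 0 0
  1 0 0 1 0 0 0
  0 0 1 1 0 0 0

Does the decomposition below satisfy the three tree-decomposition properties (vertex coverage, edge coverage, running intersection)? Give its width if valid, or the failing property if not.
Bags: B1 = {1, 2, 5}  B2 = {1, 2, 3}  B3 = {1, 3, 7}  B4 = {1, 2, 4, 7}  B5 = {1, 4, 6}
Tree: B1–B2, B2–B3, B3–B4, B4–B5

No — bags containing vertex 2 are not connected in the tree.

A tree decomposition must satisfy three properties: every vertex lies in some bag; for every edge, both endpoints lie together in some bag; and for every vertex, the bags containing it form a connected subtree. Here bags containing vertex 2 are not connected in the tree, so the decomposition is invalid.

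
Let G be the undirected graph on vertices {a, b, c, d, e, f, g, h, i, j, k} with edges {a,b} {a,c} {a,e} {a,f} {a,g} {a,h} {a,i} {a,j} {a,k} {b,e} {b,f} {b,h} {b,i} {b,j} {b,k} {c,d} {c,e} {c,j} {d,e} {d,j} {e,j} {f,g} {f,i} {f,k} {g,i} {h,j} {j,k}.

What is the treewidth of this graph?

A width-3 tree decomposition is:
Bags: B1 = {c, d, e, j}  B2 = {a, c, e, j}  B3 = {a, b, e, j}  B4 = {a, b, j, k}  B5 = {a, b, h, j}  B6 = {a, b, f, k}  B7 = {a, b, f, i}  B8 = {a, f, g, i}
Tree: B1–B2, B2–B3, B3–B4, B4–B5, B4–B6, B6–B7, B7–B8
Each bag holds 4 vertices, so the decomposition has width 3, which upper-bounds the treewidth. For the lower bound, the 4 vertices {c, d, e, j} are pairwise adjacent, and any tree decomposition puts a clique entirely inside one bag — forcing width ≥ 3. Hence tw(G) = 3 exactly.

3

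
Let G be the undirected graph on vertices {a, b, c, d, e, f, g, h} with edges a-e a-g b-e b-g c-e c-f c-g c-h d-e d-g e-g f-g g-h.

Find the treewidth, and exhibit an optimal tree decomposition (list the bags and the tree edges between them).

Each bag holds 3 vertices, so the decomposition has width 2, which upper-bounds the treewidth. For the lower bound, the 3 vertices {d, e, g} are pairwise adjacent, and any tree decomposition puts a clique entirely inside one bag — forcing width ≥ 2. Combining the bounds, tw(G) = 2.

Treewidth 2.
One such decomposition:
Bags: B1 = {c, f, g}  B2 = {c, e, g}  B3 = {c, g, h}  B4 = {d, e, g}  B5 = {a, e, g}  B6 = {b, e, g}
Tree: B1–B2, B1–B3, B2–B4, B4–B5, B2–B6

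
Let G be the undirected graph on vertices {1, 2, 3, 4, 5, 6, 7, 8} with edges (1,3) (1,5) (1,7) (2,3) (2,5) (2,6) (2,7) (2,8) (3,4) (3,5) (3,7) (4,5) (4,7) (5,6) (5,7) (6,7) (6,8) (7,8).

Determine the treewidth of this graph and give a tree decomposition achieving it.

Every bag has size at most 4, so the width is 4 − 1 = 3 and tw(G) ≤ 3. Conversely, {2, 6, 7, 8} is a clique of size 4, and the vertices of any clique must share a bag in every tree decomposition; so some bag has ≥ 4 vertices and tw(G) ≥ 3. Therefore the treewidth is 3.

Treewidth 3.
Bags: B1 = {2, 6, 7, 8}  B2 = {2, 5, 6, 7}  B3 = {2, 3, 5, 7}  B4 = {3, 4, 5, 7}  B5 = {1, 3, 5, 7}
Tree: B1–B2, B2–B3, B3–B4, B4–B5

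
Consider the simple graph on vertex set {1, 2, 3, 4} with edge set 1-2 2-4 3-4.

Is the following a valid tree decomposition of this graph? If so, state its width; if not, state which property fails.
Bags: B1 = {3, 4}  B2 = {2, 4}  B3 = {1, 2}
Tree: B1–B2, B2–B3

Yes; width 1.

Every vertex of G appears in some bag (union = {1, 2, 3, 4}); every edge is covered by a bag; and for each vertex v the set of bags containing v is connected in the bag tree. The decomposition is therefore valid. The largest bag has 2 vertices, so the width is 1.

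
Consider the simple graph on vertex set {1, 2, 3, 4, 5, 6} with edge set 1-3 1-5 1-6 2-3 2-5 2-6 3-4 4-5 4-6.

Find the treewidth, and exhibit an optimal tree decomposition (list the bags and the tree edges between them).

The largest bag has 4 vertices, giving width 3; this decomposition certifies tw(G) ≤ 3. For the lower bound: the 4 vertex sets {2,3}, {1,5}, {4}, {6} are disjoint, each induces a connected subgraph, and every pair is joined by at least one edge of G. Contracting each set to a single vertex therefore yields K_{4} as a minor, and since treewidth is minor-monotone, tw(G) ≥ tw(K_{4}) = 3. Combining the bounds, tw(G) = 3.

Treewidth 3.
One optimal decomposition is:
Bags: B1 = {1, 2, 3, 4}  B2 = {1, 2, 4, 5}  B3 = {1, 2, 4, 6}
Tree: B1–B2, B2–B3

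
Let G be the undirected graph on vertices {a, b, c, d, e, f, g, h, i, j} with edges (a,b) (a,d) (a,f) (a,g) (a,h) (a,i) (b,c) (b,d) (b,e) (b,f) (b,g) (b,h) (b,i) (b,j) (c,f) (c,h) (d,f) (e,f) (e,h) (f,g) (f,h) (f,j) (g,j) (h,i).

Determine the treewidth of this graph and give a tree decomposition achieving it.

The largest bag has 4 vertices, giving width 3; this decomposition certifies tw(G) ≤ 3. On the other hand G contains the 4-clique {a, b, d, f}. A clique must lie in a single bag of any decomposition, so no decomposition can have width below 3. Therefore the treewidth is 3.

Treewidth 3.
One optimal decomposition is:
Bags: B1 = {b, c, f, h}  B2 = {a, b, f, h}  B3 = {a, b, h, i}  B4 = {a, b, d, f}  B5 = {a, b, f, g}  B6 = {b, e, f, h}  B7 = {b, f, g, j}
Tree: B1–B2, B2–B3, B2–B4, B4–B5, B2–B6, B5–B7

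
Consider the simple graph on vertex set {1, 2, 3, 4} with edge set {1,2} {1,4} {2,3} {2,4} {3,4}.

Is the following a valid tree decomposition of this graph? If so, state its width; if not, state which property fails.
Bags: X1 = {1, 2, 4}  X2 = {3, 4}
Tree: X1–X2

No — edge (2,3) lies in no bag.

A tree decomposition must satisfy three properties: every vertex lies in some bag; for every edge, both endpoints lie together in some bag; and for every vertex, the bags containing it form a connected subtree. Here edge (2,3) lies in no bag, so the decomposition is invalid.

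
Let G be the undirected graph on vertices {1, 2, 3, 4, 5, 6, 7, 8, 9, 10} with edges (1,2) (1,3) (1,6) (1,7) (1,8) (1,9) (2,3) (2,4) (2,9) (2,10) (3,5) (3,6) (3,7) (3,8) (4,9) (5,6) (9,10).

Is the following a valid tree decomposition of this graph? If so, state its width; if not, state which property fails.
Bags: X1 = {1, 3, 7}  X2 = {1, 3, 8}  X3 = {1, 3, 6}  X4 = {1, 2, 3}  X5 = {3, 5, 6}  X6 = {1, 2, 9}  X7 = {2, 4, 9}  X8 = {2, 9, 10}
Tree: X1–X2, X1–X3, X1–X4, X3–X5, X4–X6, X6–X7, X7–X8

Every vertex of G appears in some bag (union = {1, 2, 3, 4, 5, 6, 7, 8, 9, 10}); every edge is covered by a bag; and for each vertex v the set of bags containing v is connected in the bag tree. The decomposition is therefore valid. The largest bag has 3 vertices, so the width is 2.

Yes; width 2.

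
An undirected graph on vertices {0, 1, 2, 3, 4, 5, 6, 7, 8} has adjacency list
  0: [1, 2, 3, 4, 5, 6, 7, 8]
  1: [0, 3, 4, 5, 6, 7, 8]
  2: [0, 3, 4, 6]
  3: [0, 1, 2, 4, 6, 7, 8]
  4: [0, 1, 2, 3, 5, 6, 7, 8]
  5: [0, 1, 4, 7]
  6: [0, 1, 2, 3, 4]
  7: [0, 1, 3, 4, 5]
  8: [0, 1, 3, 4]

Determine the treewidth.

4

A width-4 tree decomposition is:
Bags: B1 = {0, 1, 3, 4, 8}  B2 = {0, 1, 3, 4, 6}  B3 = {0, 2, 3, 4, 6}  B4 = {0, 1, 3, 4, 7}  B5 = {0, 1, 4, 5, 7}
Tree: B1–B2, B2–B3, B2–B4, B4–B5
Each bag holds 5 vertices, so the decomposition has width 4, which upper-bounds the treewidth. On the other hand G contains the 5-clique {0, 1, 3, 4, 8}. A clique must lie in a single bag of any decomposition, so no decomposition can have width below 4. The upper and lower bounds meet at 4, so that is the treewidth.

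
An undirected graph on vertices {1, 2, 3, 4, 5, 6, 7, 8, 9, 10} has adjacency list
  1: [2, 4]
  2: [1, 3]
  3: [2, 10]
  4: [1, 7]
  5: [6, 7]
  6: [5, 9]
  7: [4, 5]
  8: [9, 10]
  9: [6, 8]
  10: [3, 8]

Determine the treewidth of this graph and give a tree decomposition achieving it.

Treewidth 2.
One optimal decomposition is:
Bags: B1 = {5, 6, 9}  B2 = {5, 7, 9}  B3 = {4, 7, 9}  B4 = {1, 4, 9}  B5 = {1, 2, 9}  B6 = {2, 3, 9}  B7 = {3, 9, 10}  B8 = {8, 9, 10}
Tree: B1–B2, B2–B3, B3–B4, B4–B5, B5–B6, B6–B7, B7–B8

Each bag holds 3 vertices, so the decomposition has width 2, which upper-bounds the treewidth. The edges 9–6–5–7–4–1–2–3–10–8–9 form a cycle, so G is not a tree and its treewidth is at least 2. Therefore the treewidth is 2.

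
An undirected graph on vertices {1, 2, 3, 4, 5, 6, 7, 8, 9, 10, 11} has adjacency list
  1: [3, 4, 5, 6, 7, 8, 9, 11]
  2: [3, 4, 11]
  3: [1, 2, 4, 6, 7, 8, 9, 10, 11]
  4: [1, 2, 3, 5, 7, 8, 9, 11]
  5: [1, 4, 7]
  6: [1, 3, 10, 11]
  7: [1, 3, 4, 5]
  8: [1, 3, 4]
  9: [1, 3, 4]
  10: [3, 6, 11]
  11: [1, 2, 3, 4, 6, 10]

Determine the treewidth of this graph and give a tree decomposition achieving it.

Each bag holds 4 vertices, so the decomposition has width 3, which upper-bounds the treewidth. On the other hand G contains the 4-clique {1, 3, 4, 8}. A clique must lie in a single bag of any decomposition, so no decomposition can have width below 3. The upper and lower bounds meet at 3, so that is the treewidth.

Treewidth 3.
Bags: B1 = {1, 3, 4, 11}  B2 = {1, 3, 4, 9}  B3 = {1, 3, 4, 7}  B4 = {1, 3, 4, 8}  B5 = {1, 3, 6, 11}  B6 = {1, 4, 5, 7}  B7 = {3, 6, 10, 11}  B8 = {2, 3, 4, 11}
Tree: B1–B2, B2–B3, B2–B4, B1–B5, B3–B6, B5–B7, B1–B8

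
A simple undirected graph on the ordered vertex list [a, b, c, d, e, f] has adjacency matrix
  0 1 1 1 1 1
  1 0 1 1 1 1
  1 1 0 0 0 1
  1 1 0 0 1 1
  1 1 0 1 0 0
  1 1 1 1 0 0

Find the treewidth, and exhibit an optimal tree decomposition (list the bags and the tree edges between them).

Every bag has size at most 4, so the width is 4 − 1 = 3 and tw(G) ≤ 3. Conversely, {a, b, d, e} is a clique of size 4, and the vertices of any clique must share a bag in every tree decomposition; so some bag has ≥ 4 vertices and tw(G) ≥ 3. Combining the bounds, tw(G) = 3.

Treewidth 3.
Bags: B1 = {a, b, d, f}  B2 = {a, b, d, e}  B3 = {a, b, c, f}
Tree: B1–B2, B1–B3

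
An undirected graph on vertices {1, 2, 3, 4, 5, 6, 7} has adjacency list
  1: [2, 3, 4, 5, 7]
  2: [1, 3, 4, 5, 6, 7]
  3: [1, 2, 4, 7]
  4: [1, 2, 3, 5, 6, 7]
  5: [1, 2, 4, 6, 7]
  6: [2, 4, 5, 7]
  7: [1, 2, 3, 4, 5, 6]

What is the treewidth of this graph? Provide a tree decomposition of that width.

The largest bag has 5 vertices, giving width 4; this decomposition certifies tw(G) ≤ 4. Conversely, {1, 2, 3, 4, 7} is a clique of size 5, and the vertices of any clique must share a bag in every tree decomposition; so some bag has ≥ 5 vertices and tw(G) ≥ 4. Therefore the treewidth is 4.

Treewidth 4.
Bags: B1 = {1, 2, 3, 4, 7}  B2 = {1, 2, 4, 5, 7}  B3 = {2, 4, 5, 6, 7}
Tree: B1–B2, B2–B3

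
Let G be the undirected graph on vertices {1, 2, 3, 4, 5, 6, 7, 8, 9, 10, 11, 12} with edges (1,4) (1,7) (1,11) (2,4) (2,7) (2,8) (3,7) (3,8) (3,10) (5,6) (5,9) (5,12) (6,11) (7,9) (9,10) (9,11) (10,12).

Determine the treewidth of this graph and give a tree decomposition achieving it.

Each bag holds 4 vertices, so the decomposition has width 3, which upper-bounds the treewidth. For the lower bound: the 4 vertex sets {5,6,12}, {10}, {9}, {1,3,7,11} are disjoint, each induces a connected subgraph, and every pair is joined by at least one edge of G. Contracting each set to a single vertex therefore yields K_{4} as a minor, and since treewidth is minor-monotone, tw(G) ≥ tw(K_{4}) = 3. Therefore the treewidth is 3.

Treewidth 3.
Bags: B1 = {5, 6, 10, 12}  B2 = {5, 6, 9, 10}  B3 = {6, 9, 10, 11}  B4 = {3, 9, 10, 11}  B5 = {3, 7, 9, 11}  B6 = {1, 3, 7, 11}  B7 = {1, 3, 7, 8}  B8 = {1, 2, 7, 8}  B9 = {1, 2, 4, 8}
Tree: B1–B2, B2–B3, B3–B4, B4–B5, B5–B6, B6–B7, B7–B8, B8–B9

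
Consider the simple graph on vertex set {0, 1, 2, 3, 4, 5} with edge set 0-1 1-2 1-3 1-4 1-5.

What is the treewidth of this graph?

1

A width-1 tree decomposition is:
Bags: B1 = {1, 4}  B2 = {1, 3}  B3 = {1, 5}  B4 = {1, 2}  B5 = {0, 1}
Tree: B1–B2, B2–B3, B3–B4, B3–B5
Each bag holds 2 vertices, so the decomposition has width 1, which upper-bounds the treewidth. Since G has at least one edge (e.g. 4–1), it is not an edgeless graph, so tw(G) ≥ 1. Combining the bounds, tw(G) = 1.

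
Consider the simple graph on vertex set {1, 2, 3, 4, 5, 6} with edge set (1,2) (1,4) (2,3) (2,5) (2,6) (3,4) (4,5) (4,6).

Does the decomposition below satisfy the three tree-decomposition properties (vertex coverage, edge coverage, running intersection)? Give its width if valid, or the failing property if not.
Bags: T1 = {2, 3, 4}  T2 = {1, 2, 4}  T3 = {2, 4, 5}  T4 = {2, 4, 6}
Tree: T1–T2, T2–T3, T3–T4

Every vertex of G appears in some bag (union = {1, 2, 3, 4, 5, 6}); every edge is covered by a bag; and for each vertex v the set of bags containing v is connected in the bag tree. The decomposition is therefore valid. The largest bag has 3 vertices, so the width is 2.

Yes; width 2.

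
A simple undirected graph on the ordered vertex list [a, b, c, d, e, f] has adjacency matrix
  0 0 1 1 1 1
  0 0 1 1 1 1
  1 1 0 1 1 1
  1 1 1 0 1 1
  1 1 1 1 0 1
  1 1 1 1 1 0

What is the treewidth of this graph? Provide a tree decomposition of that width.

Treewidth 4.
One optimal decomposition is:
Bags: B1 = {b, c, d, e, f}  B2 = {a, c, d, e, f}
Tree: B1–B2

Every bag has size at most 5, so the width is 5 − 1 = 4 and tw(G) ≤ 4. For the lower bound, the 5 vertices {a, c, d, e, f} are pairwise adjacent, and any tree decomposition puts a clique entirely inside one bag — forcing width ≥ 4. Therefore the treewidth is 4.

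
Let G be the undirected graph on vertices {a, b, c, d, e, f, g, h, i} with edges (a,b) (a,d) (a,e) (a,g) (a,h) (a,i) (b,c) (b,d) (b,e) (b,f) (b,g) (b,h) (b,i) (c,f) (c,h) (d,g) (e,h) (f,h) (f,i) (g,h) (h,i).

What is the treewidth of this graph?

A width-3 tree decomposition is:
Bags: B1 = {a, b, h, i}  B2 = {a, b, g, h}  B3 = {a, b, d, g}  B4 = {a, b, e, h}  B5 = {b, f, h, i}  B6 = {b, c, f, h}
Tree: B1–B2, B2–B3, B2–B4, B1–B5, B5–B6
Each bag holds 4 vertices, so the decomposition has width 3, which upper-bounds the treewidth. For the lower bound, the 4 vertices {a, b, d, g} are pairwise adjacent, and any tree decomposition puts a clique entirely inside one bag — forcing width ≥ 3. Therefore the treewidth is 3.

3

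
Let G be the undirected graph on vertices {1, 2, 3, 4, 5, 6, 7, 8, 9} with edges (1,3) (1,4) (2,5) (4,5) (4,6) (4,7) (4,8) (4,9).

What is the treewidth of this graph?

1

A width-1 tree decomposition is:
Bags: B1 = {4, 9}  B2 = {1, 4}  B3 = {4, 5}  B4 = {4, 8}  B5 = {4, 7}  B6 = {4, 6}  B7 = {2, 5}  B8 = {1, 3}
Tree: B1–B2, B1–B3, B2–B4, B4–B5, B4–B6, B3–B7, B2–B8
Each bag holds 2 vertices, so the decomposition has width 1, which upper-bounds the treewidth. G has an edge, so its treewidth is at least 1. The upper and lower bounds meet at 1, so that is the treewidth.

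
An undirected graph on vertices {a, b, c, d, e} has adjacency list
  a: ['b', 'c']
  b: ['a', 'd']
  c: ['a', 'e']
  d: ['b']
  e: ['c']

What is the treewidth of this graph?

1

A width-1 tree decomposition is:
Bags: B1 = {c, e}  B2 = {a, c}  B3 = {a, b}  B4 = {b, d}
Tree: B1–B2, B2–B3, B3–B4
The largest bag has 2 vertices, giving width 1; this decomposition certifies tw(G) ≤ 1. Since G has at least one edge (e.g. e–c), it is not an edgeless graph, so tw(G) ≥ 1. Hence tw(G) = 1 exactly.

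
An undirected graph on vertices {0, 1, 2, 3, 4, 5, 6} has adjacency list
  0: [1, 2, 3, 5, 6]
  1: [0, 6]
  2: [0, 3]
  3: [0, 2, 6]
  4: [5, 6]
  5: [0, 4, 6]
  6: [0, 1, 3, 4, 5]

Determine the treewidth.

A width-2 tree decomposition is:
Bags: B1 = {4, 5, 6}  B2 = {0, 5, 6}  B3 = {0, 3, 6}  B4 = {0, 2, 3}  B5 = {0, 1, 6}
Tree: B1–B2, B2–B3, B3–B4, B3–B5
Every bag has size at most 3, so the width is 3 − 1 = 2 and tw(G) ≤ 2. For the lower bound, the 3 vertices {0, 2, 3} are pairwise adjacent, and any tree decomposition puts a clique entirely inside one bag — forcing width ≥ 2. Combining the bounds, tw(G) = 2.

2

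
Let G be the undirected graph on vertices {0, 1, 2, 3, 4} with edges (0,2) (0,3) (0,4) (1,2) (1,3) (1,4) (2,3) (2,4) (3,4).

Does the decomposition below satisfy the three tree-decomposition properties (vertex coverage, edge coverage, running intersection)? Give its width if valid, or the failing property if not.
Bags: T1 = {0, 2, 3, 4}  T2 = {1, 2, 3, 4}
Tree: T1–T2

Checking the three conditions: (i) the bags cover all of {0, 1, 2, 3, 4}; (ii) for each edge, some bag contains both endpoints; (iii) the bags containing any fixed vertex form a subtree. All hold, so the decomposition is valid with width 4 − 1 = 3.

Yes; width 3.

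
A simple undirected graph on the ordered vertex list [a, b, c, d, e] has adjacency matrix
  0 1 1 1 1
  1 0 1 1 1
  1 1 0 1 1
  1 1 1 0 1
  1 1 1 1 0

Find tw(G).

A width-4 tree decomposition is:
Bags: B1 = {a, b, c, d, e}
Tree: (single bag)
A single bag containing all 5 vertices is trivially a valid decomposition of width 4. Conversely, {a, b, c, d, e} is a clique of size 5, and the vertices of any clique must share a bag in every tree decomposition; so some bag has ≥ 5 vertices and tw(G) ≥ 4. Combining the bounds, tw(G) = 4.

4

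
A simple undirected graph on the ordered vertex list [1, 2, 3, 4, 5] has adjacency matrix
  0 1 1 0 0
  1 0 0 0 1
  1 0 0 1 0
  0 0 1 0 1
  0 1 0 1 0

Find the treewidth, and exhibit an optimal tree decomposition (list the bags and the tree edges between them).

Every bag has size at most 3, so the width is 3 − 1 = 2 and tw(G) ≤ 2. For the lower bound, G contains the cycle 5–2–1–3–4–5, so G is not a forest; only forests have treewidth ≤ 1, hence tw(G) ≥ 2. Therefore the treewidth is 2.

Treewidth 2.
One optimal decomposition is:
Bags: B1 = {1, 2, 5}  B2 = {1, 3, 5}  B3 = {3, 4, 5}
Tree: B1–B2, B2–B3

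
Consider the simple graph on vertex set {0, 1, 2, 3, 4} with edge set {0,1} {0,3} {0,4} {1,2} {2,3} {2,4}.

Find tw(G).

A width-2 tree decomposition is:
Bags: B1 = {0, 2, 4}  B2 = {0, 1, 2}  B3 = {0, 2, 3}
Tree: B1–B2, B2–B3
Every bag has size at most 3, so the width is 3 − 1 = 2 and tw(G) ≤ 2. Since 4–2–1–0–4 is a cycle in G, G is not acyclic. Forests are exactly the graphs of treewidth ≤ 1, so tw(G) ≥ 2. The upper and lower bounds meet at 2, so that is the treewidth.

2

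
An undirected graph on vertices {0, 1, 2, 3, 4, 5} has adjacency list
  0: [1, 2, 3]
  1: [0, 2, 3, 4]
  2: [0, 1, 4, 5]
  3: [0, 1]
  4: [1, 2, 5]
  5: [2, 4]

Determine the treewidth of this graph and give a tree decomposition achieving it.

Treewidth 2.
One optimal decomposition is:
Bags: B1 = {1, 2, 4}  B2 = {2, 4, 5}  B3 = {0, 1, 2}  B4 = {0, 1, 3}
Tree: B1–B2, B1–B3, B3–B4

Every bag has size at most 3, so the width is 3 − 1 = 2 and tw(G) ≤ 2. Conversely, {0, 1, 2} is a clique of size 3, and the vertices of any clique must share a bag in every tree decomposition; so some bag has ≥ 3 vertices and tw(G) ≥ 2. Hence tw(G) = 2 exactly.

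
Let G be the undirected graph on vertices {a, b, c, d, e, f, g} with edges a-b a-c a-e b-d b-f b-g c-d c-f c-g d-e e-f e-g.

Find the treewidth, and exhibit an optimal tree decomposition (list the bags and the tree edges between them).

Each bag holds 4 vertices, so the decomposition has width 3, which upper-bounds the treewidth. For the lower bound: the 4 vertex sets {b,g}, {d,e}, {c}, {f} are disjoint, each induces a connected subgraph, and every pair is joined by at least one edge of G. Contracting each set to a single vertex therefore yields K_{4} as a minor, and since treewidth is minor-monotone, tw(G) ≥ tw(K_{4}) = 3. Hence tw(G) = 3 exactly.

Treewidth 3.
One optimal decomposition is:
Bags: B1 = {b, c, e, g}  B2 = {b, c, d, e}  B3 = {b, c, e, f}  B4 = {a, b, c, e}
Tree: B1–B2, B2–B3, B3–B4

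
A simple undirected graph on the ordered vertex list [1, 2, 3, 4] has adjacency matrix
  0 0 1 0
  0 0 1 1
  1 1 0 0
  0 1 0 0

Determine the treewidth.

1

A width-1 tree decomposition is:
Bags: B1 = {1, 3}  B2 = {2, 3}  B3 = {2, 4}
Tree: B1–B2, B2–B3
Each bag holds 2 vertices, so the decomposition has width 1, which upper-bounds the treewidth. Since G has at least one edge (e.g. 1–3), it is not an edgeless graph, so tw(G) ≥ 1. Hence tw(G) = 1 exactly.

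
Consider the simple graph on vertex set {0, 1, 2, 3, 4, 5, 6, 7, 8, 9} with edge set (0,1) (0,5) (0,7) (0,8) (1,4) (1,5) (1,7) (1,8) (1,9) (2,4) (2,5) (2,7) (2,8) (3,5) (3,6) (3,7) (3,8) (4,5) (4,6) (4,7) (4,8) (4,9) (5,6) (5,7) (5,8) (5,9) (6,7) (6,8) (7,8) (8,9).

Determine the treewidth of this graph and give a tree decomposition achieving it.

Every bag has size at most 5, so the width is 5 − 1 = 4 and tw(G) ≤ 4. On the other hand G contains the 5-clique {1, 4, 5, 8, 9}. A clique must lie in a single bag of any decomposition, so no decomposition can have width below 4. Combining the bounds, tw(G) = 4.

Treewidth 4.
Bags: B1 = {1, 4, 5, 7, 8}  B2 = {2, 4, 5, 7, 8}  B3 = {4, 5, 6, 7, 8}  B4 = {3, 5, 6, 7, 8}  B5 = {1, 4, 5, 8, 9}  B6 = {0, 1, 5, 7, 8}
Tree: B1–B2, B2–B3, B3–B4, B1–B5, B1–B6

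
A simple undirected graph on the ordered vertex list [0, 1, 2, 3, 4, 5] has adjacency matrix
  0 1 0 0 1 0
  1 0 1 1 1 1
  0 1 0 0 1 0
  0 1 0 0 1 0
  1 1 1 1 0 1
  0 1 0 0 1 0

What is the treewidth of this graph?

2

A width-2 tree decomposition is:
Bags: B1 = {1, 2, 4}  B2 = {1, 4, 5}  B3 = {1, 3, 4}  B4 = {0, 1, 4}
Tree: B1–B2, B2–B3, B3–B4
Each bag holds 3 vertices, so the decomposition has width 2, which upper-bounds the treewidth. For the lower bound, the 3 vertices {0, 1, 4} are pairwise adjacent, and any tree decomposition puts a clique entirely inside one bag — forcing width ≥ 2. The upper and lower bounds meet at 2, so that is the treewidth.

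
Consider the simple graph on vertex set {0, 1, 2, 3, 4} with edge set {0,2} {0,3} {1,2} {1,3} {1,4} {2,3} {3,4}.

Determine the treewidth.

A width-2 tree decomposition is:
Bags: B1 = {1, 3, 4}  B2 = {1, 2, 3}  B3 = {0, 2, 3}
Tree: B1–B2, B2–B3
Every bag has size at most 3, so the width is 3 − 1 = 2 and tw(G) ≤ 2. Conversely, {0, 2, 3} is a clique of size 3, and the vertices of any clique must share a bag in every tree decomposition; so some bag has ≥ 3 vertices and tw(G) ≥ 2. Therefore the treewidth is 2.

2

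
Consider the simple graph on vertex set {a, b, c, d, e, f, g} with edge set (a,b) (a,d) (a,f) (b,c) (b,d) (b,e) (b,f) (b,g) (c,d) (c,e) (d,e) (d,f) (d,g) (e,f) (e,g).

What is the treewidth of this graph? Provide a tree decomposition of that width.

Every bag has size at most 4, so the width is 4 − 1 = 3 and tw(G) ≤ 3. Conversely, {b, d, e, g} is a clique of size 4, and the vertices of any clique must share a bag in every tree decomposition; so some bag has ≥ 4 vertices and tw(G) ≥ 3. Hence tw(G) = 3 exactly.

Treewidth 3.
Bags: B1 = {b, d, e, g}  B2 = {b, d, e, f}  B3 = {b, c, d, e}  B4 = {a, b, d, f}
Tree: B1–B2, B1–B3, B2–B4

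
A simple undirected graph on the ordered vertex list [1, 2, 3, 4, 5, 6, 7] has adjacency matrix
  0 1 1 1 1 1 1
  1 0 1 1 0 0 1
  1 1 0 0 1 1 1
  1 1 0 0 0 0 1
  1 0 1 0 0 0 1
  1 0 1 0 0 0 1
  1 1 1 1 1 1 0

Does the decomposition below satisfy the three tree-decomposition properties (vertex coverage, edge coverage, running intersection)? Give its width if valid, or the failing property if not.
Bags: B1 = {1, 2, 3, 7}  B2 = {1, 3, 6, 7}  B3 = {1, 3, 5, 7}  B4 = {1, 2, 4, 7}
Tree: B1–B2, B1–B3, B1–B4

Yes; width 3.

Every vertex of G appears in some bag (union = {1, 2, 3, 4, 5, 6, 7}); every edge is covered by a bag; and for each vertex v the set of bags containing v is connected in the bag tree. The decomposition is therefore valid. The largest bag has 4 vertices, so the width is 3.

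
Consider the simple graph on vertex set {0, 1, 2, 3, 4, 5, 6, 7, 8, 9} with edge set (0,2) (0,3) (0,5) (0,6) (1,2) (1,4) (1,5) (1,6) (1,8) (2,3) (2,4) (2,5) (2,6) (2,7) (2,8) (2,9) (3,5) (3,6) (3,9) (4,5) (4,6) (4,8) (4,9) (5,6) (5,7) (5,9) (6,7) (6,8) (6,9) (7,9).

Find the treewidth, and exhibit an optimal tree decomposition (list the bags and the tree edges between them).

Treewidth 4.
Bags: B1 = {2, 4, 5, 6, 9}  B2 = {2, 3, 5, 6, 9}  B3 = {1, 2, 4, 5, 6}  B4 = {0, 2, 3, 5, 6}  B5 = {2, 5, 6, 7, 9}  B6 = {1, 2, 4, 6, 8}
Tree: B1–B2, B1–B3, B2–B4, B1–B5, B3–B6

Every bag has size at most 5, so the width is 5 − 1 = 4 and tw(G) ≤ 4. Conversely, {1, 2, 4, 6, 8} is a clique of size 5, and the vertices of any clique must share a bag in every tree decomposition; so some bag has ≥ 5 vertices and tw(G) ≥ 4. Therefore the treewidth is 4.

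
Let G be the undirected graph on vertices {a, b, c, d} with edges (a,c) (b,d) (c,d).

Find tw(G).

A width-1 tree decomposition is:
Bags: B1 = {c, d}  B2 = {b, d}  B3 = {a, c}
Tree: B1–B2, B1–B3
The largest bag has 2 vertices, giving width 1; this decomposition certifies tw(G) ≤ 1. Any graph with an edge has treewidth ≥ 1, and G has the edge d–c. The upper and lower bounds meet at 1, so that is the treewidth.

1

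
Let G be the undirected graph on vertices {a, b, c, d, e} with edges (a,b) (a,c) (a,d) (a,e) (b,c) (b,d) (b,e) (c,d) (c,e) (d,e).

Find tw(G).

A width-4 tree decomposition is:
Bags: B1 = {a, b, c, d, e}
Tree: (single bag)
A single bag containing all 5 vertices is trivially a valid decomposition of width 4. For the lower bound, the 5 vertices {a, b, c, d, e} are pairwise adjacent, and any tree decomposition puts a clique entirely inside one bag — forcing width ≥ 4. Hence tw(G) = 4 exactly.

4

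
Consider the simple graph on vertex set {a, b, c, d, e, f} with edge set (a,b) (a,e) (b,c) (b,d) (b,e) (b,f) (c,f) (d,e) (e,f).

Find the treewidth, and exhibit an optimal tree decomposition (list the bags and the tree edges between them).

The largest bag has 3 vertices, giving width 2; this decomposition certifies tw(G) ≤ 2. For the lower bound, the 3 vertices {b, d, e} are pairwise adjacent, and any tree decomposition puts a clique entirely inside one bag — forcing width ≥ 2. Hence tw(G) = 2 exactly.

Treewidth 2.
One such decomposition:
Bags: B1 = {b, e, f}  B2 = {a, b, e}  B3 = {b, d, e}  B4 = {b, c, f}
Tree: B1–B2, B1–B3, B1–B4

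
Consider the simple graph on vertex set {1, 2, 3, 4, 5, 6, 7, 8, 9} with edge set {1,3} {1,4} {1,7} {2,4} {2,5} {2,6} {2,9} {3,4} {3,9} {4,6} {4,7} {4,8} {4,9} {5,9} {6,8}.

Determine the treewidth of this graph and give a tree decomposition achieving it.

Every bag has size at most 3, so the width is 3 − 1 = 2 and tw(G) ≤ 2. On the other hand G contains the 3-clique {1, 3, 4}. A clique must lie in a single bag of any decomposition, so no decomposition can have width below 2. Therefore the treewidth is 2.

Treewidth 2.
Bags: B1 = {2, 4, 9}  B2 = {3, 4, 9}  B3 = {2, 4, 6}  B4 = {1, 3, 4}  B5 = {4, 6, 8}  B6 = {1, 4, 7}  B7 = {2, 5, 9}
Tree: B1–B2, B1–B3, B2–B4, B3–B5, B4–B6, B1–B7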